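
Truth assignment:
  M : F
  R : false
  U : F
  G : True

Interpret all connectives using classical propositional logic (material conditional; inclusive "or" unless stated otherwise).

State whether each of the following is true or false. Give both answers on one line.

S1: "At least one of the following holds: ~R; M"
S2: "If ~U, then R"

S1 T; S2 F

S1: Parsed as ¬R ∨ M

¬R = ¬F = T
¬R ∨ M = T ∨ F = T
Hence S1 is true.

S2: This is ¬U → R.

¬U = ¬F = T
¬U → R = T → F = F
Thus S2 is false.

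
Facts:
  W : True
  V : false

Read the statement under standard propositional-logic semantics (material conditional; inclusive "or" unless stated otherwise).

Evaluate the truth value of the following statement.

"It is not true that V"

true

Values: V=F.
Parsed as ~V

~V = ~F = T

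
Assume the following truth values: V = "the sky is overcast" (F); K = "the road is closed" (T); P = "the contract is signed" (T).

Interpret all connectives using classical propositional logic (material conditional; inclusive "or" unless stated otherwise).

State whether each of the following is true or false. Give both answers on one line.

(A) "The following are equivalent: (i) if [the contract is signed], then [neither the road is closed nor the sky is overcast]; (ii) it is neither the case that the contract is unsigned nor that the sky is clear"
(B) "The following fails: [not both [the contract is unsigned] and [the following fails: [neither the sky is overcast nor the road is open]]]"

(A) T; (B) F

(A): This is (P -> (K nor V)) iff (not P nor not V).

K nor V = True nor False = False
P -> (K nor V) = True -> False = False
not P = not True = False
not V = not False = True
not P nor not V = False nor True = False
(P -> (K nor V)) iff (not P nor not V) = False iff False = True
So (A) is true.

(B): Parsed as not (not P nand not (V nor not K))

not P = not True = False
not K = not True = False
V nor not K = False nor False = True
not (V nor not K) = not True = False
not P nand not (V nor not K) = False nand False = True
not (not P nand not (V nor not K)) = not True = False
So (B) is false.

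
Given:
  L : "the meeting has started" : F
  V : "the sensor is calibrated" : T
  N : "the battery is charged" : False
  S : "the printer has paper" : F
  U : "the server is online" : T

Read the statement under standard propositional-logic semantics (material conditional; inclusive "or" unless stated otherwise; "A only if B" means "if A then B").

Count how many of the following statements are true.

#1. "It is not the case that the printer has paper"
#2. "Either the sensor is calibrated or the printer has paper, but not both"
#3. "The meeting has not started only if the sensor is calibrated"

3

#1: Formalization: ¬S

¬S = ¬F = T
Hence #1 is true.

#2: In symbols: V ⊕ S

V ⊕ S = T ⊕ F = T
So #2 is true.

#3: Formalization: ¬L → V

¬L = ¬F = T
¬L → V = T → T = T
Hence #3 is true.

True statements: 3 (#1, #2, #3).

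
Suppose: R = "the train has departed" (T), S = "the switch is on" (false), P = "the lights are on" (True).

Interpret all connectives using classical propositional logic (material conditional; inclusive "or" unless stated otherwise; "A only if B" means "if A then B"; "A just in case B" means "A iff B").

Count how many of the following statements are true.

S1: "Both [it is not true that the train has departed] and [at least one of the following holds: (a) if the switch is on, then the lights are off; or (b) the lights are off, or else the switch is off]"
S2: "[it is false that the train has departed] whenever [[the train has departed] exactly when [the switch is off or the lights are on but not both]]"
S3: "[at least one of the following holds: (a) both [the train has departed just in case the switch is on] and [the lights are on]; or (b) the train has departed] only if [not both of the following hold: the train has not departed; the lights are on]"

2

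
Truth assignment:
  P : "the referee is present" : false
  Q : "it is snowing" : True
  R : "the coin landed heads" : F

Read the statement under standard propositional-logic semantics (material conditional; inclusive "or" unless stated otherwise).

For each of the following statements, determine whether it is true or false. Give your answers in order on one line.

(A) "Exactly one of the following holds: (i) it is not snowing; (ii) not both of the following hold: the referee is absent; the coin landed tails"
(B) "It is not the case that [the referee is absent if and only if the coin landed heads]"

(A): This is ¬Q ⊕ (¬P ↑ ¬R).

¬Q = ¬T = F
¬P = ¬F = T
¬R = ¬F = T
¬P ↑ ¬R = T ↑ T = F
¬Q ⊕ (¬P ↑ ¬R) = F ⊕ F = F
Thus (A) is false.

(B): In symbols: ¬(¬P ↔ R)

¬P = ¬F = T
¬P ↔ R = T ↔ F = F
¬(¬P ↔ R) = ¬F = T
Hence (B) is true.

(A) false / (B) true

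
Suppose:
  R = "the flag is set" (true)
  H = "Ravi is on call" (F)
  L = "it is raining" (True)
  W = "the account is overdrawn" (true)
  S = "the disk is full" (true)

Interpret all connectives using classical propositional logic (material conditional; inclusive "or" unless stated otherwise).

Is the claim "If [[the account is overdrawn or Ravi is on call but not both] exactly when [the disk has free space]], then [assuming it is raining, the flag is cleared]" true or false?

True

Values: W=T, H=F, S=T, L=T, R=T.
Formalization: ((W xor H) <-> ~S) -> (L -> ~R)

W xor H = T xor F = T
~S = ~T = F
(W xor H) <-> ~S = T <-> F = F
~R = ~T = F
L -> ~R = T -> F = F
((W xor H) <-> ~S) -> (L -> ~R) = F -> F = T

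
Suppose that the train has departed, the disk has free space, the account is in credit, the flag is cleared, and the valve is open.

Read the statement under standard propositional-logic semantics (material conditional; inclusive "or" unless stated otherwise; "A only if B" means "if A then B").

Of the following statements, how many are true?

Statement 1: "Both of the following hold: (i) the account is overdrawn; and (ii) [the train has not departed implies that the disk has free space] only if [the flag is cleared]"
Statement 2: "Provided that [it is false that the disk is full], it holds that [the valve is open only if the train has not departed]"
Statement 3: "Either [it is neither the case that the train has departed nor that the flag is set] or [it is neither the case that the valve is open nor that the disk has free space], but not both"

0

Let V = "the account is overdrawn" (F), N = "the train has departed" (T), H = "the disk is full" (F), L = "the flag is set" (F), Q = "the valve is open" (T).

Statement 1: In symbols: V ∧ ((¬N → ¬H) → ¬L)

¬N = ¬T = F
¬H = ¬F = T
¬N → ¬H = F → T = T
¬L = ¬F = T
(¬N → ¬H) → ¬L = T → T = T
V ∧ ((¬N → ¬H) → ¬L) = F ∧ T = F
Hence Statement 1 is false.

Statement 2: Parsed as ¬H → (Q → ¬N)

¬H = ¬F = T
¬N = ¬T = F
Q → ¬N = T → F = F
¬H → (Q → ¬N) = T → F = F
Hence Statement 2 is false.

Statement 3: In symbols: (N ↓ L) ⊕ (Q ↓ ¬H)

N ↓ L = T ↓ F = F
¬H = ¬F = T
Q ↓ ¬H = T ↓ T = F
(N ↓ L) ⊕ (Q ↓ ¬H) = F ⊕ F = F
So Statement 3 is false.

Count: 0.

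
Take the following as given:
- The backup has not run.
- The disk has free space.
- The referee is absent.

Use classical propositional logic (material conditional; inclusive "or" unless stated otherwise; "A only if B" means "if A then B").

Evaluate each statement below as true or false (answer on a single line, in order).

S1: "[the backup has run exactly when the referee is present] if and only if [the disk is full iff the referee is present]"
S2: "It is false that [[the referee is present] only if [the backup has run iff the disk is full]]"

Let N = "the backup has run" (F), K = "the referee is present" (F), W = "the disk is full" (F).

S1: Formalization: (N <-> K) <-> (W <-> K)

N <-> K = F <-> F = T
W <-> K = F <-> F = T
(N <-> K) <-> (W <-> K) = T <-> T = T
Hence S1 is true.

S2: Parsed as ~(K -> (N <-> W))

N <-> W = F <-> F = T
K -> (N <-> W) = F -> T = T
~(K -> (N <-> W)) = ~T = F
So S2 is false.

S1 T / S2 F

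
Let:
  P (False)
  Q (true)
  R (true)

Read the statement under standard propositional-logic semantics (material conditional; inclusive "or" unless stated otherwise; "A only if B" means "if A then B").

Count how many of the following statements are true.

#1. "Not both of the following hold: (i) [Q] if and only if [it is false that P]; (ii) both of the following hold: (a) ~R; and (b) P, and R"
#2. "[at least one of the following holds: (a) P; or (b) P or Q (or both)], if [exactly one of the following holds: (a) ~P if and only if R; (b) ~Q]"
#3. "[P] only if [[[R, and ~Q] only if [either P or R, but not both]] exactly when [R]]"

#1: Parsed as (Q ↔ ¬P) ↑ (¬R ∧ (P ∧ R))

¬P = ¬F = T
Q ↔ ¬P = T ↔ T = T
¬R = ¬T = F
P ∧ R = F ∧ T = F
¬R ∧ (P ∧ R) = F ∧ F = F
(Q ↔ ¬P) ↑ (¬R ∧ (P ∧ R)) = T ↑ F = T
Hence #1 is true.

#2: This is ((¬P ↔ R) ⊕ ¬Q) → (P ∨ (P ∨ Q)).

¬P = ¬F = T
¬P ↔ R = T ↔ T = T
¬Q = ¬T = F
(¬P ↔ R) ⊕ ¬Q = T ⊕ F = T
P ∨ Q = F ∨ T = T
P ∨ (P ∨ Q) = F ∨ T = T
((¬P ↔ R) ⊕ ¬Q) → (P ∨ (P ∨ Q)) = T → T = T
Hence #2 is true.

#3: Parsed as P → (((R ∧ ¬Q) → (P ⊕ R)) ↔ R)

¬Q = ¬T = F
R ∧ ¬Q = T ∧ F = F
P ⊕ R = F ⊕ T = T
(R ∧ ¬Q) → (P ⊕ R) = F → T = T
((R ∧ ¬Q) → (P ⊕ R)) ↔ R = T ↔ T = T
P → (((R ∧ ¬Q) → (P ⊕ R)) ↔ R) = F → T = T
Thus #3 is true.

Count: 3.

3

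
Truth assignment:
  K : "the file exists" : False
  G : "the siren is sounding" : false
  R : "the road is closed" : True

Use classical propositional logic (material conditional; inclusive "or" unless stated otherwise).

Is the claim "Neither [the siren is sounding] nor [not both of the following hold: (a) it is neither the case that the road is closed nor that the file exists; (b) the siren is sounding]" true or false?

Parsed as G ↓ ((R ↓ K) ↑ G)

R ↓ K = T ↓ F = F
(R ↓ K) ↑ G = F ↑ F = T
G ↓ ((R ↓ K) ↑ G) = F ↓ T = F

False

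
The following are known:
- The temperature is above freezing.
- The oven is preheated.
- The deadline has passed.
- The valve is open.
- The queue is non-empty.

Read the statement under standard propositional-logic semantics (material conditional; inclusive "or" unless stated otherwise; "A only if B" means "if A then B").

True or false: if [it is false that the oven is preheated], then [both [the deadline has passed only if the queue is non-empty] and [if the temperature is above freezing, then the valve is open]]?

The statement is true.

Let Q = "the oven is preheated" (T), R = "the deadline has passed" (T), U = "the queue is empty" (F), P = "the temperature is below freezing" (F), S = "the valve is open" (T).
This is ¬Q → ((R → ¬U) ∧ (¬P → S)).

¬Q = ¬T = F
¬U = ¬F = T
R → ¬U = T → T = T
¬P = ¬F = T
¬P → S = T → T = T
(R → ¬U) ∧ (¬P → S) = T ∧ T = T
¬Q → ((R → ¬U) ∧ (¬P → S)) = F → T = T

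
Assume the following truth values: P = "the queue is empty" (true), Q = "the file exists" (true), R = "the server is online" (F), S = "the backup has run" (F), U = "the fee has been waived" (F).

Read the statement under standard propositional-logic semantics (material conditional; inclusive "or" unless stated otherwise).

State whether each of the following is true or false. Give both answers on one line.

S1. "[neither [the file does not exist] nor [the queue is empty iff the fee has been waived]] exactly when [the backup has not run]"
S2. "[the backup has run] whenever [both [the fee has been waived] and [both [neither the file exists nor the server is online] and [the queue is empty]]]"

S1 True, S2 True

S1: This is (not Q nor (P iff U)) iff not S.

not Q = not True = False
P iff U = True iff False = False
not Q nor (P iff U) = False nor False = True
not S = not False = True
(not Q nor (P iff U)) iff not S = True iff True = True
So S1 is true.

S2: This is (U and ((Q nor R) and P)) -> S.

Q nor R = True nor False = False
(Q nor R) and P = False and True = False
U and ((Q nor R) and P) = False and False = False
(U and ((Q nor R) and P)) -> S = False -> False = True
Thus S2 is true.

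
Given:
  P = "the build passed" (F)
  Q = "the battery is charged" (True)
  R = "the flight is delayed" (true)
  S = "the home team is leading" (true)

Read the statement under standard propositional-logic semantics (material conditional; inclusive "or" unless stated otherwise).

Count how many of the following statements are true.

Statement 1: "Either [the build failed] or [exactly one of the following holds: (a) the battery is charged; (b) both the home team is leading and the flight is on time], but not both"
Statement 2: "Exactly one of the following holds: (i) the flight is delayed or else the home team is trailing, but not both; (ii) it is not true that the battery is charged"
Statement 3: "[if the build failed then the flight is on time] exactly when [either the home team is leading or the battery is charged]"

1

Statement 1: This is not P xor (Q xor (S and not R)).

not P = not False = True
not R = not True = False
S and not R = True and False = False
Q xor (S and not R) = True xor False = True
not P xor (Q xor (S and not R)) = True xor True = False
Hence Statement 1 is false.

Statement 2: In symbols: (R xor not S) xor not Q

not S = not True = False
R xor not S = True xor False = True
not Q = not True = False
(R xor not S) xor not Q = True xor False = True
So Statement 2 is true.

Statement 3: Parsed as (not P -> not R) iff (S or Q)

not P = not False = True
not R = not True = False
not P -> not R = True -> False = False
S or Q = True or True = True
(not P -> not R) iff (S or Q) = False iff True = False
Thus Statement 3 is false.

Count: 1.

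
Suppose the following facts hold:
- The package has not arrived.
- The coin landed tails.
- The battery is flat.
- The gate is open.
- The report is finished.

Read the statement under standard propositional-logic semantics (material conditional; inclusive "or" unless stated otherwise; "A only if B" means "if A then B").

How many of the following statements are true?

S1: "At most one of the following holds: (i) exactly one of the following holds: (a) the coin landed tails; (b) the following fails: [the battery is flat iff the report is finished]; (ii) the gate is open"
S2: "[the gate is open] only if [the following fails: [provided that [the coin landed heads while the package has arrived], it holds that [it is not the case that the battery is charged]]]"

0

Let Q = "the coin landed heads" (F), R = "the battery is charged" (F), U = "the report is finished" (T), S = "the gate is open" (T), P = "the package has arrived" (F).

S1: Formalization: (¬Q ⊕ ¬(¬R ↔ U)) ↑ S

¬Q = ¬F = T
¬R = ¬F = T
¬R ↔ U = T ↔ T = T
¬(¬R ↔ U) = ¬T = F
¬Q ⊕ ¬(¬R ↔ U) = T ⊕ F = T
(¬Q ⊕ ¬(¬R ↔ U)) ↑ S = T ↑ T = F
Thus S1 is false.

S2: Parsed as S → ¬((Q ∧ P) → ¬R)

Q ∧ P = F ∧ F = F
¬R = ¬F = T
(Q ∧ P) → ¬R = F → T = T
¬((Q ∧ P) → ¬R) = ¬T = F
S → ¬((Q ∧ P) → ¬R) = T → F = F
Hence S2 is false.

True statements: 0 (none).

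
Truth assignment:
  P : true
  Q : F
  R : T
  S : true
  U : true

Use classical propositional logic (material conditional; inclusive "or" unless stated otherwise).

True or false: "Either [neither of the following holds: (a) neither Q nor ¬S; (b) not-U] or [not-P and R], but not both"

False.

Values: Q=False, S=True, U=True, P=True, R=True.
In symbols: ((Q nor not S) nor not U) xor (not P and R)

not S = not True = False
Q nor not S = False nor False = True
not U = not True = False
(Q nor not S) nor not U = True nor False = False
not P = not True = False
not P and R = False and True = False
((Q nor not S) nor not U) xor (not P and R) = False xor False = False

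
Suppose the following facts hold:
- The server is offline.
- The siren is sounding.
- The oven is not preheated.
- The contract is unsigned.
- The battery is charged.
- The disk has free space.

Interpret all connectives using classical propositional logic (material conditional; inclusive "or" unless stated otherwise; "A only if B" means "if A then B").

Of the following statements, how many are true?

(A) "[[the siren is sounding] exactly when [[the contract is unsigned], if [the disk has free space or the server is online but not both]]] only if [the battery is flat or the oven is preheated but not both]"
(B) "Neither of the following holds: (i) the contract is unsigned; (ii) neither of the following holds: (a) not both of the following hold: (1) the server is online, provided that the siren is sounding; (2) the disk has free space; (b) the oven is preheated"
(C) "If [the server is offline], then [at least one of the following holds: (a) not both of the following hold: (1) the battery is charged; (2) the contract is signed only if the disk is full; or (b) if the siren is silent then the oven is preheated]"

Let N = "the siren is sounding" (T), R = "the disk is full" (F), U = "the server is online" (F), H = "the contract is signed" (F), D = "the battery is charged" (T), G = "the oven is preheated" (F).

(A): In symbols: (N <-> ((~R xor U) -> ~H)) -> (~D xor G)

~R = ~F = T
~R xor U = T xor F = T
~H = ~F = T
(~R xor U) -> ~H = T -> T = T
N <-> ((~R xor U) -> ~H) = T <-> T = T
~D = ~T = F
~D xor G = F xor F = F
(N <-> ((~R xor U) -> ~H)) -> (~D xor G) = T -> F = F
So (A) is false.

(B): Formalization: ~H nor (((N -> U) nand ~R) nor G)

~H = ~F = T
N -> U = T -> F = F
~R = ~F = T
(N -> U) nand ~R = F nand T = T
((N -> U) nand ~R) nor G = T nor F = F
~H nor (((N -> U) nand ~R) nor G) = T nor F = F
Hence (B) is false.

(C): This is ~U -> ((D nand (H -> R)) | (~N -> G)).

~U = ~F = T
H -> R = F -> F = T
D nand (H -> R) = T nand T = F
~N = ~T = F
~N -> G = F -> F = T
(D nand (H -> R)) | (~N -> G) = F | T = T
~U -> ((D nand (H -> R)) | (~N -> G)) = T -> T = T
Thus (C) is true.

Count: 1.

1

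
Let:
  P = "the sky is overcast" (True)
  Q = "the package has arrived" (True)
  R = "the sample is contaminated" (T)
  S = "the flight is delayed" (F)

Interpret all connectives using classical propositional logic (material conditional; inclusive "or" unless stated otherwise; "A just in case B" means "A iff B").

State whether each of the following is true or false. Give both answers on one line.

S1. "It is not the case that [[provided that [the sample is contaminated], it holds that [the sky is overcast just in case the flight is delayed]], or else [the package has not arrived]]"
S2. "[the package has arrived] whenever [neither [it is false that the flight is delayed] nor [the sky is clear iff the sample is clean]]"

S1 T; S2 T

S1: In symbols: ~((R -> (P <-> S)) | ~Q)

P <-> S = T <-> F = F
R -> (P <-> S) = T -> F = F
~Q = ~T = F
(R -> (P <-> S)) | ~Q = F | F = F
~((R -> (P <-> S)) | ~Q) = ~F = T
So S1 is true.

S2: This is (~S nor (~P <-> ~R)) -> Q.

~S = ~F = T
~P = ~T = F
~R = ~T = F
~P <-> ~R = F <-> F = T
~S nor (~P <-> ~R) = T nor T = F
(~S nor (~P <-> ~R)) -> Q = F -> T = T
Thus S2 is true.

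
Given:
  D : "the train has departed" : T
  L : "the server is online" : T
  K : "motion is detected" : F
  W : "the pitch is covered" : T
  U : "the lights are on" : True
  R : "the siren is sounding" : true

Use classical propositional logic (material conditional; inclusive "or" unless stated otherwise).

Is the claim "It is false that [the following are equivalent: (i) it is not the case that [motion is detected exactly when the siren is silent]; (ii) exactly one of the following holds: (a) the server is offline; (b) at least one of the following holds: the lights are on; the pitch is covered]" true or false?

true

Formalization: ¬(¬(K ↔ ¬R) ↔ (¬L ⊕ (U ∨ W)))

¬R = ¬T = F
K ↔ ¬R = F ↔ F = T
¬(K ↔ ¬R) = ¬T = F
¬L = ¬T = F
U ∨ W = T ∨ T = T
¬L ⊕ (U ∨ W) = F ⊕ T = T
¬(K ↔ ¬R) ↔ (¬L ⊕ (U ∨ W)) = F ↔ T = F
¬(¬(K ↔ ¬R) ↔ (¬L ⊕ (U ∨ W))) = ¬F = T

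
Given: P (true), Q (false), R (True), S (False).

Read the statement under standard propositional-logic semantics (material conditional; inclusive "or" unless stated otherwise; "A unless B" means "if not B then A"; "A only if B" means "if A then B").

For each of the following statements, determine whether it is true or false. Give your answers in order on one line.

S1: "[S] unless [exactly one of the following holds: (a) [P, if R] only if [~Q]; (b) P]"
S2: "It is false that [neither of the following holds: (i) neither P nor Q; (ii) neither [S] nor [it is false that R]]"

S1: In symbols: S or (((R -> P) -> not Q) xor P)

R -> P = True -> True = True
not Q = not False = True
(R -> P) -> not Q = True -> True = True
((R -> P) -> not Q) xor P = True xor True = False
S or (((R -> P) -> not Q) xor P) = False or False = False
So S1 is false.

S2: In symbols: not ((P nor Q) nor (S nor not R))

P nor Q = True nor False = False
not R = not True = False
S nor not R = False nor False = True
(P nor Q) nor (S nor not R) = False nor True = False
not ((P nor Q) nor (S nor not R)) = not False = True
Hence S2 is true.

S1 false / S2 true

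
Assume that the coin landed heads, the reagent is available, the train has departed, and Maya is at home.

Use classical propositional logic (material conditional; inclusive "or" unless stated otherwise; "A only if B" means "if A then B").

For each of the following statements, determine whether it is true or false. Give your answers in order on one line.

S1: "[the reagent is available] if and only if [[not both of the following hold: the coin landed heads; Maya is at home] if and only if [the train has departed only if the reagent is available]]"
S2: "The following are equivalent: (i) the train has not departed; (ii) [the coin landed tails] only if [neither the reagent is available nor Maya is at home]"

S1 False; S2 False

Let Q = "the reagent is available" (T), P = "the coin landed heads" (T), S = "Maya is at home" (T), R = "the train has departed" (T).

S1: In symbols: Q <-> ((P nand S) <-> (R -> Q))

P nand S = T nand T = F
R -> Q = T -> T = T
(P nand S) <-> (R -> Q) = F <-> T = F
Q <-> ((P nand S) <-> (R -> Q)) = T <-> F = F
Thus S1 is false.

S2: In symbols: ~R <-> (~P -> (Q nor S))

~R = ~T = F
~P = ~T = F
Q nor S = T nor T = F
~P -> (Q nor S) = F -> F = T
~R <-> (~P -> (Q nor S)) = F <-> T = F
So S2 is false.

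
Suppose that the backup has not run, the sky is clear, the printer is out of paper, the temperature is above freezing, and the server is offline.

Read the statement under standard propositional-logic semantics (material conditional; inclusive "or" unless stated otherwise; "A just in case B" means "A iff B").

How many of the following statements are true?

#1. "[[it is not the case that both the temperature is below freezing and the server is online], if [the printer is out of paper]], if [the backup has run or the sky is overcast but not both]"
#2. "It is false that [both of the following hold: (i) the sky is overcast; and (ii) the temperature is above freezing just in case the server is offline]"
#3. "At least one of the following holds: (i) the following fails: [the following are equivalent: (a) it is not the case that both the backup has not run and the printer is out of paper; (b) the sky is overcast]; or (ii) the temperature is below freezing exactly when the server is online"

Let L = "the backup has run" (F), G = "the sky is overcast" (F), S = "the printer has paper" (F), K = "the temperature is below freezing" (F), U = "the server is online" (F).

#1: This is (L xor G) -> (~S -> (K nand U)).

L xor G = F xor F = F
~S = ~F = T
K nand U = F nand F = T
~S -> (K nand U) = T -> T = T
(L xor G) -> (~S -> (K nand U)) = F -> T = T
So #1 is true.

#2: Parsed as ~(G & (~K <-> ~U))

~K = ~F = T
~U = ~F = T
~K <-> ~U = T <-> T = T
G & (~K <-> ~U) = F & T = F
~(G & (~K <-> ~U)) = ~F = T
Hence #2 is true.

#3: Parsed as ~((~L nand ~S) <-> G) | (K <-> U)

~L = ~F = T
~S = ~F = T
~L nand ~S = T nand T = F
(~L nand ~S) <-> G = F <-> F = T
~((~L nand ~S) <-> G) = ~T = F
K <-> U = F <-> F = T
~((~L nand ~S) <-> G) | (K <-> U) = F | T = T
So #3 is true.

True statements: 3.

3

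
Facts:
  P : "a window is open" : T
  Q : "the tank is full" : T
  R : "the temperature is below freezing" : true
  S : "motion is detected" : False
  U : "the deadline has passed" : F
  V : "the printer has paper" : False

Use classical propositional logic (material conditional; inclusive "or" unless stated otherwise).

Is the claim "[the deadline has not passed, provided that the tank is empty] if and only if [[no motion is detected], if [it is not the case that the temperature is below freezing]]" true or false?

True.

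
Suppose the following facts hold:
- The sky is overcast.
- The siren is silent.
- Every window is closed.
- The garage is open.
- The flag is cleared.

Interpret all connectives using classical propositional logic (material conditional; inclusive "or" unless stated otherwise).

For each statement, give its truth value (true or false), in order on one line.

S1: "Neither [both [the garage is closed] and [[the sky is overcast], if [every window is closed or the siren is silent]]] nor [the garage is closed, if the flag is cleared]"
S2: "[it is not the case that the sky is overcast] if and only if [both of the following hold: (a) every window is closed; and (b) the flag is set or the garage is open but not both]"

Let Q = "the garage is closed" (F), S = "a window is open" (F), U = "the siren is sounding" (F), H = "the sky is overcast" (T), G = "the flag is set" (F).

S1: Parsed as (Q ∧ ((¬S ∨ ¬U) → H)) ↓ (¬G → Q)

¬S = ¬F = T
¬U = ¬F = T
¬S ∨ ¬U = T ∨ T = T
(¬S ∨ ¬U) → H = T → T = T
Q ∧ ((¬S ∨ ¬U) → H) = F ∧ T = F
¬G = ¬F = T
¬G → Q = T → F = F
(Q ∧ ((¬S ∨ ¬U) → H)) ↓ (¬G → Q) = F ↓ F = T
So S1 is true.

S2: Formalization: ¬H ↔ (¬S ∧ (G ⊕ ¬Q))

¬H = ¬T = F
¬S = ¬F = T
¬Q = ¬F = T
G ⊕ ¬Q = F ⊕ T = T
¬S ∧ (G ⊕ ¬Q) = T ∧ T = T
¬H ↔ (¬S ∧ (G ⊕ ¬Q)) = F ↔ T = F
Hence S2 is false.

S1 T; S2 F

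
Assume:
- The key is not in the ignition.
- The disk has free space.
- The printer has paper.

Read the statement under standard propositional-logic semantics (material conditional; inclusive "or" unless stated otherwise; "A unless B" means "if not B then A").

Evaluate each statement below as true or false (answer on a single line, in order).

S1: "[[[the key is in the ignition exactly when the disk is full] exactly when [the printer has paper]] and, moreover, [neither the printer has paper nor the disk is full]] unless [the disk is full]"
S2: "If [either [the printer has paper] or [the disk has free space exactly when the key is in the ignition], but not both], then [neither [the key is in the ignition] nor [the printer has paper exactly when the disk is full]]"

Let P = "the key is in the ignition" (False), Q = "the disk is full" (False), R = "the printer has paper" (True).

S1: This is (((P iff Q) iff R) and (R nor Q)) or Q.

P iff Q = False iff False = True
(P iff Q) iff R = True iff True = True
R nor Q = True nor False = False
((P iff Q) iff R) and (R nor Q) = True and False = False
(((P iff Q) iff R) and (R nor Q)) or Q = False or False = False
Hence S1 is false.

S2: In symbols: (R xor (not Q iff P)) -> (P nor (R iff Q))

not Q = not False = True
not Q iff P = True iff False = False
R xor (not Q iff P) = True xor False = True
R iff Q = True iff False = False
P nor (R iff Q) = False nor False = True
(R xor (not Q iff P)) -> (P nor (R iff Q)) = True -> True = True
So S2 is true.

S1 false; S2 true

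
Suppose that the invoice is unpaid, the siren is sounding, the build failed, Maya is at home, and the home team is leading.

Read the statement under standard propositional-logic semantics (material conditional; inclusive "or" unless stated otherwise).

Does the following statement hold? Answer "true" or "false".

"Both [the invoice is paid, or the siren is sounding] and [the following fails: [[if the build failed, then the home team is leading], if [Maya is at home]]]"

Let M = "the invoice is paid" (F), W = "the siren is sounding" (T), R = "Maya is at home" (T), G = "the build passed" (F), S = "the home team is leading" (T).
Parsed as (M | W) & ~(R -> (~G -> S))

M | W = F | T = T
~G = ~F = T
~G -> S = T -> T = T
R -> (~G -> S) = T -> T = T
~(R -> (~G -> S)) = ~T = F
(M | W) & ~(R -> (~G -> S)) = T & F = F

false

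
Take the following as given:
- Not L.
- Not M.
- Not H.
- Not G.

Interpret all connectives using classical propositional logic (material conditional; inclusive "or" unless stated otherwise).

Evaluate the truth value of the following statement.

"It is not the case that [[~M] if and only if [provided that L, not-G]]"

False.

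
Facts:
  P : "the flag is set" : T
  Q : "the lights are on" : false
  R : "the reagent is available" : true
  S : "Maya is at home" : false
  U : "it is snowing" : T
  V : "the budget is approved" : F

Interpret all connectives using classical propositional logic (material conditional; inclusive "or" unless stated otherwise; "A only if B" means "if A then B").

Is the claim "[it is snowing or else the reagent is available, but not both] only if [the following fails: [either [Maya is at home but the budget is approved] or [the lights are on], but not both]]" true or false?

True.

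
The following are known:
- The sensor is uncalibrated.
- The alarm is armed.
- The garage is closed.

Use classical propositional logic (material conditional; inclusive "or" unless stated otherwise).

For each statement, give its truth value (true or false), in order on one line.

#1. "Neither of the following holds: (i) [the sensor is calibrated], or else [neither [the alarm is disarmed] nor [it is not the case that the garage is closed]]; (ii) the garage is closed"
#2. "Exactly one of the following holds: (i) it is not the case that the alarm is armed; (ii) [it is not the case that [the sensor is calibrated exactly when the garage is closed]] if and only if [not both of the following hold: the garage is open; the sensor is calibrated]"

#1 F, #2 T

Let P = "the sensor is calibrated" (F), Q = "the alarm is armed" (T), R = "the garage is closed" (T).

#1: Parsed as (P | (~Q nor ~R)) nor R

~Q = ~T = F
~R = ~T = F
~Q nor ~R = F nor F = T
P | (~Q nor ~R) = F | T = T
(P | (~Q nor ~R)) nor R = T nor T = F
Thus #1 is false.

#2: Formalization: ~Q xor (~(P <-> R) <-> (~R nand P))

~Q = ~T = F
P <-> R = F <-> T = F
~(P <-> R) = ~F = T
~R = ~T = F
~R nand P = F nand F = T
~(P <-> R) <-> (~R nand P) = T <-> T = T
~Q xor (~(P <-> R) <-> (~R nand P)) = F xor T = T
Thus #2 is true.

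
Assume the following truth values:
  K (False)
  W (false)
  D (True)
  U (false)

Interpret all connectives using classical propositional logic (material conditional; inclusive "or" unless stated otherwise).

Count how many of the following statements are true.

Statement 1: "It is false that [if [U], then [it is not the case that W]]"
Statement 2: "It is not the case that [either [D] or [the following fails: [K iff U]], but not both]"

0

Statement 1: This is not (U -> not W).

not W = not False = True
U -> not W = False -> True = True
not (U -> not W) = not True = False
Thus Statement 1 is false.

Statement 2: Parsed as not (D xor not (K iff U))

K iff U = False iff False = True
not (K iff U) = not True = False
D xor not (K iff U) = True xor False = True
not (D xor not (K iff U)) = not True = False
Thus Statement 2 is false.

Count: 0.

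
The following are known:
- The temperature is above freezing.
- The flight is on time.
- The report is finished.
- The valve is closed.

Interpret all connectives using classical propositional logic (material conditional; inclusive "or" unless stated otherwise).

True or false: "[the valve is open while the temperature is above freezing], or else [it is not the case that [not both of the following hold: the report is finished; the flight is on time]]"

Let R = "the valve is open" (F), U = "the temperature is below freezing" (F), P = "the report is finished" (T), H = "the flight is delayed" (F).
Formalization: (R & ~U) | ~(P nand ~H)

~U = ~F = T
R & ~U = F & T = F
~H = ~F = T
P nand ~H = T nand T = F
~(P nand ~H) = ~F = T
(R & ~U) | ~(P nand ~H) = F | T = T

True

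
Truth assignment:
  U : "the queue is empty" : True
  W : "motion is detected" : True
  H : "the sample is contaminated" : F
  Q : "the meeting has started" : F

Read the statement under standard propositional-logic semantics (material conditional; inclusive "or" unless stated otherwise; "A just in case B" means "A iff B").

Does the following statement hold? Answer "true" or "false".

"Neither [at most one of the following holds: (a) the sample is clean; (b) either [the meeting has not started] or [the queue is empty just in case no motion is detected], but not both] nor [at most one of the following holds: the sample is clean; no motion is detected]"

Values: H=F, Q=F, U=T, W=T.
Formalization: (~H nand (~Q xor (U <-> ~W))) nor (~H nand ~W)

~H = ~F = T
~Q = ~F = T
~W = ~T = F
U <-> ~W = T <-> F = F
~Q xor (U <-> ~W) = T xor F = T
~H nand (~Q xor (U <-> ~W)) = T nand T = F
~H = ~F = T
~W = ~T = F
~H nand ~W = T nand F = T
(~H nand (~Q xor (U <-> ~W))) nor (~H nand ~W) = F nor T = F

False.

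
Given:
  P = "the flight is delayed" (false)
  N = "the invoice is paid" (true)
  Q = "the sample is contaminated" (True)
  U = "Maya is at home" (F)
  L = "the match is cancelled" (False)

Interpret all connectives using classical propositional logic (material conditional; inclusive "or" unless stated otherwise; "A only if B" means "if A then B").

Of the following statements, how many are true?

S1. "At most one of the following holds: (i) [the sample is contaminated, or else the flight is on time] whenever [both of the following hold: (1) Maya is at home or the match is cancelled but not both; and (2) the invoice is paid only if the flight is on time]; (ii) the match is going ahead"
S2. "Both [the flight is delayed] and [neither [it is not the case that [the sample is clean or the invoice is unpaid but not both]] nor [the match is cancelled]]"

S1: Formalization: (((U ⊕ L) ∧ (N → ¬P)) → (Q ∨ ¬P)) ↑ ¬L

U ⊕ L = F ⊕ F = F
¬P = ¬F = T
N → ¬P = T → T = T
(U ⊕ L) ∧ (N → ¬P) = F ∧ T = F
¬P = ¬F = T
Q ∨ ¬P = T ∨ T = T
((U ⊕ L) ∧ (N → ¬P)) → (Q ∨ ¬P) = F → T = T
¬L = ¬F = T
(((U ⊕ L) ∧ (N → ¬P)) → (Q ∨ ¬P)) ↑ ¬L = T ↑ T = F
Thus S1 is false.

S2: This is P ∧ (¬(¬Q ⊕ ¬N) ↓ L).

¬Q = ¬T = F
¬N = ¬T = F
¬Q ⊕ ¬N = F ⊕ F = F
¬(¬Q ⊕ ¬N) = ¬F = T
¬(¬Q ⊕ ¬N) ↓ L = T ↓ F = F
P ∧ (¬(¬Q ⊕ ¬N) ↓ L) = F ∧ F = F
Thus S2 is false.

0 of the 2 statements are true (none).

0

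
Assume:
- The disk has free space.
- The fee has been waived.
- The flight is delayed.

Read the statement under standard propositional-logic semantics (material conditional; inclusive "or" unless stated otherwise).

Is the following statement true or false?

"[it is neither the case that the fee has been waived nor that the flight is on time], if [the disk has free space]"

Let D = "the disk is full" (F), N = "the fee has been waived" (T), P = "the flight is delayed" (T).
In symbols: ~D -> (N nor ~P)

~D = ~F = T
~P = ~T = F
N nor ~P = T nor F = F
~D -> (N nor ~P) = T -> F = F

False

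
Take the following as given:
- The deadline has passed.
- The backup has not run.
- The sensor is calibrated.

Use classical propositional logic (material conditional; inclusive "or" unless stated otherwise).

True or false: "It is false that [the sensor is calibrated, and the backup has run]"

The statement is true.

Let G = "the sensor is calibrated" (True), K = "the backup has run" (False).
This is not (G and K).

G and K = True and False = False
not (G and K) = not False = True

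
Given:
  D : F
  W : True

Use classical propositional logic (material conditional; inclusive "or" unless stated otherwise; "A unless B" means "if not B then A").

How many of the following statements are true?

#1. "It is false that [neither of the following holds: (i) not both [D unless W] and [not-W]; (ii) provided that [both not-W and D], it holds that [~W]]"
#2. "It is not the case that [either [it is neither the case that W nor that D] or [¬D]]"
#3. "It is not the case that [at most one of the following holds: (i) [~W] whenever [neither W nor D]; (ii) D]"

1

#1: Parsed as ~(((D | W) nand ~W) nor ((~W & D) -> ~W))

D | W = F | T = T
~W = ~T = F
(D | W) nand ~W = T nand F = T
~W = ~T = F
~W & D = F & F = F
~W = ~T = F
(~W & D) -> ~W = F -> F = T
((D | W) nand ~W) nor ((~W & D) -> ~W) = T nor T = F
~(((D | W) nand ~W) nor ((~W & D) -> ~W)) = ~F = T
Hence #1 is true.

#2: This is ~((W nor D) | ~D).

W nor D = T nor F = F
~D = ~F = T
(W nor D) | ~D = F | T = T
~((W nor D) | ~D) = ~T = F
Hence #2 is false.

#3: Formalization: ~(((W nor D) -> ~W) nand D)

W nor D = T nor F = F
~W = ~T = F
(W nor D) -> ~W = F -> F = T
((W nor D) -> ~W) nand D = T nand F = T
~(((W nor D) -> ~W) nand D) = ~T = F
Thus #3 is false.

1 of the 3 statements is true (#1).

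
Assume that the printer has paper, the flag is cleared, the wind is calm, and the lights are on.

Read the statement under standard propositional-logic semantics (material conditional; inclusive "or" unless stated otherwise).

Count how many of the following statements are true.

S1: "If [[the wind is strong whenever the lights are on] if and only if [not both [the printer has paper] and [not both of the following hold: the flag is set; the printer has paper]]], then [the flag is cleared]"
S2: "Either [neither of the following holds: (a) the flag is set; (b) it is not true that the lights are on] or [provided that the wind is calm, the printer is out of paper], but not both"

2

Let S = "the lights are on" (T), R = "the wind is strong" (F), P = "the printer has paper" (T), Q = "the flag is set" (F).

S1: In symbols: ((S → R) ↔ (P ↑ (Q ↑ P))) → ¬Q

S → R = T → F = F
Q ↑ P = F ↑ T = T
P ↑ (Q ↑ P) = T ↑ T = F
(S → R) ↔ (P ↑ (Q ↑ P)) = F ↔ F = T
¬Q = ¬F = T
((S → R) ↔ (P ↑ (Q ↑ P))) → ¬Q = T → T = T
So S1 is true.

S2: Formalization: (Q ↓ ¬S) ⊕ (¬R → ¬P)

¬S = ¬T = F
Q ↓ ¬S = F ↓ F = T
¬R = ¬F = T
¬P = ¬T = F
¬R → ¬P = T → F = F
(Q ↓ ¬S) ⊕ (¬R → ¬P) = T ⊕ F = T
So S2 is true.

Count: 2.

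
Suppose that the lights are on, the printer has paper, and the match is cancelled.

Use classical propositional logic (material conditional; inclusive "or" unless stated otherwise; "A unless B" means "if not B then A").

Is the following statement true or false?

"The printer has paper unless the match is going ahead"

true

Let L = "the printer has paper" (True), M = "the match is cancelled" (True).
Parsed as L or not M

not M = not True = False
L or not M = True or False = True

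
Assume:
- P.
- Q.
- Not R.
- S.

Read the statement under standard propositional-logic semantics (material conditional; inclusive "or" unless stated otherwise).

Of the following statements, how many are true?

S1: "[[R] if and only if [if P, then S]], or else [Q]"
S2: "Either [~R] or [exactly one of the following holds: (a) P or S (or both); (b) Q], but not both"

2

S1: Parsed as (R <-> (P -> S)) | Q

P -> S = T -> T = T
R <-> (P -> S) = F <-> T = F
(R <-> (P -> S)) | Q = F | T = T
Thus S1 is true.

S2: This is ~R xor ((P | S) xor Q).

~R = ~F = T
P | S = T | T = T
(P | S) xor Q = T xor T = F
~R xor ((P | S) xor Q) = T xor F = T
Hence S2 is true.

Count: 2.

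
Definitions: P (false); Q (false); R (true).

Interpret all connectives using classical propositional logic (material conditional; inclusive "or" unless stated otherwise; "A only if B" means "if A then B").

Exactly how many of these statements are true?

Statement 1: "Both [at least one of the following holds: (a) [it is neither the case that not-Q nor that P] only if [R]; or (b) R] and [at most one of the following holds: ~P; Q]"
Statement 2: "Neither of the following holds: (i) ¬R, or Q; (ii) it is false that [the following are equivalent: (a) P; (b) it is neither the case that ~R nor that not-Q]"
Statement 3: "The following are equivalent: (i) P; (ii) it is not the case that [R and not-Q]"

Statement 1: Formalization: (((¬Q ↓ P) → R) ∨ R) ∧ (¬P ↑ Q)

¬Q = ¬F = T
¬Q ↓ P = T ↓ F = F
(¬Q ↓ P) → R = F → T = T
((¬Q ↓ P) → R) ∨ R = T ∨ T = T
¬P = ¬F = T
¬P ↑ Q = T ↑ F = T
(((¬Q ↓ P) → R) ∨ R) ∧ (¬P ↑ Q) = T ∧ T = T
So Statement 1 is true.

Statement 2: In symbols: (¬R ∨ Q) ↓ ¬(P ↔ (¬R ↓ ¬Q))

¬R = ¬T = F
¬R ∨ Q = F ∨ F = F
¬R = ¬T = F
¬Q = ¬F = T
¬R ↓ ¬Q = F ↓ T = F
P ↔ (¬R ↓ ¬Q) = F ↔ F = T
¬(P ↔ (¬R ↓ ¬Q)) = ¬T = F
(¬R ∨ Q) ↓ ¬(P ↔ (¬R ↓ ¬Q)) = F ↓ F = T
So Statement 2 is true.

Statement 3: Formalization: P ↔ ¬(R ∧ ¬Q)

¬Q = ¬F = T
R ∧ ¬Q = T ∧ T = T
¬(R ∧ ¬Q) = ¬T = F
P ↔ ¬(R ∧ ¬Q) = F ↔ F = T
Hence Statement 3 is true.

3 of the 3 statements are true (Statement 1, Statement 2, Statement 3).

3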